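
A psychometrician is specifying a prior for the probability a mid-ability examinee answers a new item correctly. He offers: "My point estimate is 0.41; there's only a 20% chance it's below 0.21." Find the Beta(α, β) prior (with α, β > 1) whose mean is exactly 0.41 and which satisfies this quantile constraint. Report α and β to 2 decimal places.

α ≈ 1.82, β ≈ 2.62

With mean 0.41 fixed, write α = 0.41s, β = 0.59s where s = α+β.
Need P(θ < 0.21) = 0.2 under Beta(0.41s, 0.59s). Normal approximation: (q−m)/√(m(1−m)/s) ≈ z_{0.2} = -0.842, so s ≈ 0.41·0.59·(-0.842)²/(0.21−0.41)² = 4.3.
At s = 4.3: P(θ<0.21) ≈ 0.205. Adjusting to match 0.2 gives s ≈ 4.43.
So α = 0.41·4.43 ≈ 1.82, β = 0.59·4.43 ≈ 2.62.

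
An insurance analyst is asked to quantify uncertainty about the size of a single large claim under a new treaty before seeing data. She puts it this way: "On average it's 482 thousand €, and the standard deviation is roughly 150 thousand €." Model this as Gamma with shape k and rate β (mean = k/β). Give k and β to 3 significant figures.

k ≈ 10.3, β ≈ 0.0214

For Gamma(k, rate β): mean = k/β, variance = k/β², so CV = 1/√k.
CV = SD/mean = 150/482 = 0.3112, hence k = 1/CV² = 10.3.
Then β = k/mean = 10.3/482 = 0.0214.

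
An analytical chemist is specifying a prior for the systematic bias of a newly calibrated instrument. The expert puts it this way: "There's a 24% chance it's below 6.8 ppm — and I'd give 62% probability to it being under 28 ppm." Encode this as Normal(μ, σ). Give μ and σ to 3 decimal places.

For Normal(μ,σ), the p-quantile is μ + z_p·σ. Here z_{0.24} = -0.7063, z_{0.62} = 0.3055.
So 6.8 = μ − 0.7063σ and 28 = μ + 0.3055σ.
Subtracting: σ = (28 − 6.8)/(0.3055 − (-0.7063)) = 20.953.
Then μ = 6.8 − (-0.7063)·20.953 = 21.599.

μ = 21.599, σ = 20.953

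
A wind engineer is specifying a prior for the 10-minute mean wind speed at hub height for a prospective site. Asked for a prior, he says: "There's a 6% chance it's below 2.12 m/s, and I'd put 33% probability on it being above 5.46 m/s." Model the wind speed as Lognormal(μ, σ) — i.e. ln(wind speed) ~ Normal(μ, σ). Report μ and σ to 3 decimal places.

μ ≈ 1.489, σ ≈ 0.474

If T ~ Lognormal(μ,σ) then ln T ~ Normal(μ,σ), so the p-quantile of ln T is μ + z_p·σ.
ln(2.12) = 0.7514 and ln(5.46) = 1.697; z_{0.06} = -1.555, z_{0.67} = 0.4399.
σ = (1.697 − 0.7514)/(0.4399 − (-1.555)) = 0.474.
μ = 0.7514 − (-1.555)·0.474 = 1.489.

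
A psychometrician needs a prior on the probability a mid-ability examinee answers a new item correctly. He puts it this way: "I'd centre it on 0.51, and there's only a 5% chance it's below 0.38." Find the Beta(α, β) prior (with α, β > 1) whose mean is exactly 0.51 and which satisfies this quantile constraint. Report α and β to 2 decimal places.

With mean 0.51 fixed, write α = 0.51s, β = 0.49s where s = α+β.
Need P(θ < 0.38) = 0.05 under Beta(0.51s, 0.49s). Normal approximation: (q−m)/√(m(1−m)/s) ≈ z_{0.05} = -1.64, so s ≈ 0.51·0.49·(-1.64)²/(0.38−0.51)² = 40.0.
At s = 40.0: P(θ<0.38) ≈ 0.049. Adjusting to match 0.05 gives s ≈ 39.31.
So α = 0.51·39.31 ≈ 20.05, β = 0.49·39.31 ≈ 19.26.

α ≈ 20.05, β ≈ 19.26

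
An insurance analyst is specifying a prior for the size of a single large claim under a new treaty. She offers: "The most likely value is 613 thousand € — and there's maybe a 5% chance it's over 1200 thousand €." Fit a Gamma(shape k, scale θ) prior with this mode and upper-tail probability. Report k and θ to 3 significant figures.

Gamma(k,θ) with k>1 has mode (k−1)θ, so θ = 613/(k−1).
Need P(X < 1200) = 0.95 with θ tied to k this way. Start at k = 2, θ = 613: P(X<1200) ≈ 0.582.
Too low — raise k to concentrate. Iterating converges to k ≈ 7.15.
Then θ = 613/(7.15−1) ≈ 99.7.

k ≈ 7.15, θ ≈ 99.7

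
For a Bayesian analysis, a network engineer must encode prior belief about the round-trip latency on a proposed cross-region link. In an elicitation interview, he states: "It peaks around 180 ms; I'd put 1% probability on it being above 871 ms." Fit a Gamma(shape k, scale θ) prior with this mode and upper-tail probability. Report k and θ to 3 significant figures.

Gamma(k,θ) with k>1 has mode (k−1)θ, so θ = 180/(k−1).
Need P(X < 871) = 0.99 with θ tied to k this way. Start at k = 2, θ = 180: P(X<871) ≈ 0.954.
Too low — raise k to concentrate. Iterating converges to k ≈ 2.59.
Then θ = 180/(2.59−1) ≈ 113.

k ≈ 2.59, θ ≈ 113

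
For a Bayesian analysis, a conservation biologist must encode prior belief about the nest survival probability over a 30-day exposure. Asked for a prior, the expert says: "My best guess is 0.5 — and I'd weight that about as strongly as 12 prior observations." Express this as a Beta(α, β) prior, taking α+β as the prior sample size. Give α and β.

Under the effective-sample-size interpretation, Beta(α, β) has prior mean α/(α+β) and prior sample size α+β.
So α+β = 12 and α/(α+β) = 0.5, giving α = 0.5·12 = 6 and β = 12 − 6 = 6.

α = 6, β = 6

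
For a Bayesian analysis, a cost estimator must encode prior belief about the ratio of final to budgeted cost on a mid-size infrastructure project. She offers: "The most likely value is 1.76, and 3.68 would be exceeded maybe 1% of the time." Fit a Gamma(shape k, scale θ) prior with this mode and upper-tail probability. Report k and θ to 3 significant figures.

Gamma(k,θ) with k>1 has mode (k−1)θ, so θ = 1.76/(k−1).
Need P(X < 3.68) = 0.99 with θ tied to k this way. Start at k = 2, θ = 1.76: P(X<3.68) ≈ 0.618.
Too low — raise k to concentrate. Iterating converges to k ≈ 9.95.
Then θ = 1.76/(9.95−1) ≈ 0.197.

k ≈ 9.95, θ ≈ 0.197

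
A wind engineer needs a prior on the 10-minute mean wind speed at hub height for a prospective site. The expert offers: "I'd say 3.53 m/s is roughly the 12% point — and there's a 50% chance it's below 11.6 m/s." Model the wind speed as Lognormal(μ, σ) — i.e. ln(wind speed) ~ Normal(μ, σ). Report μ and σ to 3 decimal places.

μ ≈ 2.451, σ ≈ 1.013

If T ~ Lognormal(μ,σ) then ln T ~ Normal(μ,σ), so the p-quantile of ln T is μ + z_p·σ.
ln(3.53) = 1.261 and ln(11.6) = 2.451; z_{0.12} = -1.175, z_{0.5} = 0.
σ = (2.451 − 1.261)/(0 − (-1.175)) = 1.013.
μ = 1.261 − (-1.175)·1.013 = 2.451.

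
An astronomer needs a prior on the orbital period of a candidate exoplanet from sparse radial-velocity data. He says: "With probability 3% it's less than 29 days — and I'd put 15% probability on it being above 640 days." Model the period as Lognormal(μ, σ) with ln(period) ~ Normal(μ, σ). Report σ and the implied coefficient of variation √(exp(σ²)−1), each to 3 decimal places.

If T ~ Lognormal(μ,σ) then ln T ~ Normal(μ,σ), so the p-quantile of ln T is μ + z_p·σ.
ln(29) = 3.367 and ln(640) = 6.461; z_{0.03} = -1.881, z_{0.85} = 1.036.
σ = (6.461 − 3.367)/(1.036 − (-1.881)) = 1.061.
μ = 3.367 − (-1.881)·1.061 = 5.362.
CV = √(exp(σ²)−1) = √(exp(1.1250)−1) = 1.442.

σ ≈ 1.061, CV ≈ 1.442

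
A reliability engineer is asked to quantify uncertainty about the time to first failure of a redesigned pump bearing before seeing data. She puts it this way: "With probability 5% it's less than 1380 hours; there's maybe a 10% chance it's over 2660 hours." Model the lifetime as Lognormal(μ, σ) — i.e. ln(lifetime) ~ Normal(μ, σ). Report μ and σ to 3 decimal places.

If T ~ Lognormal(μ,σ) then ln T ~ Normal(μ,σ), so the p-quantile of ln T is μ + z_p·σ.
ln(1380) = 7.23 and ln(2660) = 7.886; z_{0.05} = -1.645, z_{0.9} = 1.282.
σ = (7.886 − 7.23)/(1.282 − (-1.645)) = 0.224.
μ = 7.23 − (-1.645)·0.224 = 7.599.

μ ≈ 7.599, σ ≈ 0.224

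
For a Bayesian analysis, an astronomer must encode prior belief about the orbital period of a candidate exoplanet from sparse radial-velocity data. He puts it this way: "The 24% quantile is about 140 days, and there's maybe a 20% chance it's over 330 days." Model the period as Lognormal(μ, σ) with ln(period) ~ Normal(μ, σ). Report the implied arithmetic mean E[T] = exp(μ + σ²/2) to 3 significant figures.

E[T] ≈ 241 days

If T ~ Lognormal(μ,σ) then ln T ~ Normal(μ,σ), so the p-quantile of ln T is μ + z_p·σ.
ln(140) = 4.942 and ln(330) = 5.799; z_{0.24} = -0.7063, z_{0.8} = 0.8416.
σ = (5.799 − 4.942)/(0.8416 − (-0.7063)) = 0.554.
μ = 4.942 − (-0.7063)·0.554 = 5.333.
E[T] = exp(μ + σ²/2) = exp(5.333 + 0.1534) = 241 days.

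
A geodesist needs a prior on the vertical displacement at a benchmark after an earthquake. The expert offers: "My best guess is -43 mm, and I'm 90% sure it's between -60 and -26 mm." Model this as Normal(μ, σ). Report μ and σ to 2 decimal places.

A symmetric 90% interval runs μ ± z·σ with z = 1.645.
Half-width = 17, so σ = 17/1.645 = 10.34.
μ is the stated best guess, -43.00.

μ = -43.00, σ = 10.34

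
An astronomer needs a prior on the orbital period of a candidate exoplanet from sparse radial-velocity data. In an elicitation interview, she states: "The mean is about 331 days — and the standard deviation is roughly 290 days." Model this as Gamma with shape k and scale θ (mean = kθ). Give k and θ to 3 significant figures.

For Gamma(k, scale θ): mean = kθ, variance = kθ², so CV = 1/√k.
CV = SD/mean = 290/331 = 0.8761, hence k = 1/CV² = 1.3.
Then θ = mean/k = 331/1.3 = 254.

k ≈ 1.3, θ ≈ 254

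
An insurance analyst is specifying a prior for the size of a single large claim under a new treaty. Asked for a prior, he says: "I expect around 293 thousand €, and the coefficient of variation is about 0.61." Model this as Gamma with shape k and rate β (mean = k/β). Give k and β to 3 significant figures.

For Gamma(k, rate β): mean = k/β, variance = k/β², so CV = 1/√k.
CV = 0.61, hence k = 1/CV² = 2.69.
Then β = k/mean = 2.69/293 = 0.00917.

k ≈ 2.69, β ≈ 0.00917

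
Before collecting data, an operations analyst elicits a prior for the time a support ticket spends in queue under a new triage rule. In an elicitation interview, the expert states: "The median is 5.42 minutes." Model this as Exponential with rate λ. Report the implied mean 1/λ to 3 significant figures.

mean ≈ 7.82 minutes

Exponential median = ln 2 / λ, so λ = ln 2 / 5.42 = 0.128.
Mean = 1/λ = 7.82 minutes.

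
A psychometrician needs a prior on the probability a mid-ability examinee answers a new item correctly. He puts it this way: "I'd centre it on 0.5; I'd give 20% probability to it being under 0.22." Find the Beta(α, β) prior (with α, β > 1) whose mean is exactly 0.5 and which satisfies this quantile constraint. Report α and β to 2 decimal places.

α ≈ 1.15, β ≈ 1.15

With mean 0.5 fixed, write α = 0.5s, β = 0.5s where s = α+β.
Need P(θ < 0.22) = 0.2 under Beta(0.5s, 0.5s). Normal approximation: (q−m)/√(m(1−m)/s) ≈ z_{0.2} = -0.842, so s ≈ 0.5·0.5·(-0.842)²/(0.22−0.5)² = 2.3.
At s = 2.3: P(θ<0.22) ≈ 0.203. Adjusting to match 0.2 gives s ≈ 2.31.
So α = 0.5·2.31 ≈ 1.15, β = 0.5·2.31 ≈ 1.15.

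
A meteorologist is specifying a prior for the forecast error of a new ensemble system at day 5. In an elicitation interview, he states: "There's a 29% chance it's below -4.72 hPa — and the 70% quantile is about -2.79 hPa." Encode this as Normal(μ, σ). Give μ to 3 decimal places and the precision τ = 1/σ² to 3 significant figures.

μ = -3.729, τ = 0.312

For Normal(μ,σ), the p-quantile is μ + z_p·σ. Here z_{0.29} = -0.5534, z_{0.7} = 0.5244.
So -4.72 = μ − 0.5534σ and -2.79 = μ + 0.5244σ.
Subtracting: σ = (-2.79 − -4.72)/(0.5244 − (-0.5534)) = 1.791.
Then μ = -4.72 − (-0.5534)·1.791 = -3.729.
Precision τ = 1/σ² = 1/1.791² = 0.312.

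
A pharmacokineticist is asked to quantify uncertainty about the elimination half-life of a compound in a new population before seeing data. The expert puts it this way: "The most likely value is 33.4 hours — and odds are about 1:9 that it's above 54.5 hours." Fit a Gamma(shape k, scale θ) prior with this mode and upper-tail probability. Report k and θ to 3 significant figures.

Gamma(k,θ) with k>1 has mode (k−1)θ, so θ = 33.4/(k−1).
Need P(X < 54.5) = 0.9 with θ tied to k this way. Start at k = 2, θ = 33.4: P(X<54.5) ≈ 0.485.
Too low — raise k to concentrate. Iterating converges to k ≈ 8.86.
Then θ = 33.4/(8.86−1) ≈ 4.25.

k ≈ 8.86, θ ≈ 4.25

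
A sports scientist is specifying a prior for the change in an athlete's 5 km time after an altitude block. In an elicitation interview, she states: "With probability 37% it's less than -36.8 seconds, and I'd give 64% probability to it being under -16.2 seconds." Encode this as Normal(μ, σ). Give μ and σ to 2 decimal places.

For Normal(μ,σ), the p-quantile is μ + z_p·σ. Here z_{0.37} = -0.3319, z_{0.64} = 0.3585.
So -36.8 = μ − 0.3319σ and -16.2 = μ + 0.3585σ.
Subtracting: σ = (-16.2 − -36.8)/(0.3585 − (-0.3319)) = 29.84.
Then μ = -36.8 − (-0.3319)·29.84 = -26.90.

μ = -26.90, σ = 29.84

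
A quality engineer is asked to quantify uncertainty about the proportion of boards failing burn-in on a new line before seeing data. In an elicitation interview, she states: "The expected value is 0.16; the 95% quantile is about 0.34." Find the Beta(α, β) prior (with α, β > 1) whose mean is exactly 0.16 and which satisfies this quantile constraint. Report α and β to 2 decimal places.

α ≈ 2.24, β ≈ 11.75

With mean 0.16 fixed, write α = 0.16s, β = 0.84s where s = α+β.
Need P(θ < 0.34) = 0.95 under Beta(0.16s, 0.84s). Normal approximation: (q−m)/√(m(1−m)/s) ≈ z_{0.95} = 1.64, so s ≈ 0.16·0.84·(1.64)²/(0.34−0.16)² = 11.2.
At s = 11.2: P(θ<0.34) ≈ 0.934. Adjusting to match 0.95 gives s ≈ 13.99.
So α = 0.16·13.99 ≈ 2.24, β = 0.84·13.99 ≈ 11.75.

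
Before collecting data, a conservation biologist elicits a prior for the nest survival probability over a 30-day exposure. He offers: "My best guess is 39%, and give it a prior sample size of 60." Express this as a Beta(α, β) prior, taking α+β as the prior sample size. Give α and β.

Under the effective-sample-size interpretation, Beta(α, β) has prior mean α/(α+β) and prior sample size α+β.
So α+β = 60 and α/(α+β) = 0.39, giving α = 0.39·60 = 23.4 and β = 60 − 23.4 = 36.6.

α = 23.4, β = 36.6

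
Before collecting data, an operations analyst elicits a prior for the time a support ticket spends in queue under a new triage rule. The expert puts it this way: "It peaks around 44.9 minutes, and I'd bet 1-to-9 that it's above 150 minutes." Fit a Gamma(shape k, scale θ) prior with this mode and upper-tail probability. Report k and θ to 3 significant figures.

Gamma(k,θ) with k>1 has mode (k−1)θ, so θ = 44.9/(k−1).
Need P(X < 150) = 0.9 with θ tied to k this way. Start at k = 2, θ = 44.9: P(X<150) ≈ 0.846.
Too low — raise k to concentrate. Iterating converges to k ≈ 2.29.
Then θ = 44.9/(2.29−1) ≈ 34.7.

k ≈ 2.29, θ ≈ 34.7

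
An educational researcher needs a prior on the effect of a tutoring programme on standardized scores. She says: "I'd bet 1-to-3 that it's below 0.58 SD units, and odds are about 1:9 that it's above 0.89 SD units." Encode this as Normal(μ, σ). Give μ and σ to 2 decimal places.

The p-quantile of Normal(μ,σ) is μ + z_p·σ, with z_{0.25} = -0.6745 and z_{0.9} = 1.282.
Eliminate σ: μ = (z₂·x₁ − z₁·x₂)/(z₂ − z₁) = (1.282·0.58 − (-0.6745)·0.89)/1.956 = 0.69.
Then σ = (x₂ − x₁)/(z₂ − z₁) = (0.89 − 0.58)/1.956 = 0.16.

μ = 0.69, σ = 0.16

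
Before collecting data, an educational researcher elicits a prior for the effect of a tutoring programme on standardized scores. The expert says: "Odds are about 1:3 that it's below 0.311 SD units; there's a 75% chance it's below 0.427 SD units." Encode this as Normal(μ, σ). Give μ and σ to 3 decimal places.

For Normal(μ,σ), the p-quantile is μ + z_p·σ. Here z_{0.25} = -0.6745, z_{0.75} = 0.6745.
So 0.311 = μ − 0.6745σ and 0.427 = μ + 0.6745σ.
Subtracting: σ = (0.427 − 0.311)/(0.6745 − (-0.6745)) = 0.086.
Then μ = 0.311 − (-0.6745)·0.086 = 0.369.

μ = 0.369, σ = 0.086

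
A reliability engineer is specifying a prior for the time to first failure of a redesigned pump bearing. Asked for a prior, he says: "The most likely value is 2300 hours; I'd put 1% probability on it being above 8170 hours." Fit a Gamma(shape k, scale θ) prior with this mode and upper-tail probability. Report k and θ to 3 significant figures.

k ≈ 3.69, θ ≈ 856

Gamma(k,θ) with k>1 has mode (k−1)θ, so θ = 2300/(k−1).
Need P(X < 8170) = 0.99 with θ tied to k this way. Start at k = 2, θ = 2300: P(X<8170) ≈ 0.870.
Too low — raise k to concentrate. Iterating converges to k ≈ 3.69.
Then θ = 2300/(3.69−1) ≈ 856.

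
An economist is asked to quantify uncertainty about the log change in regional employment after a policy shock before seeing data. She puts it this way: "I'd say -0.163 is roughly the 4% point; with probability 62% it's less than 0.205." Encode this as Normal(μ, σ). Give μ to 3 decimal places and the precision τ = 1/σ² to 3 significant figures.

For Normal(μ,σ), the p-quantile is μ + z_p·σ. Here z_{0.04} = -1.751, z_{0.62} = 0.3055.
So -0.163 = μ − 1.751σ and 0.205 = μ + 0.3055σ.
Subtracting: σ = (0.205 − -0.163)/(0.3055 − (-1.751)) = 0.179.
Then μ = -0.163 − (-1.751)·0.179 = 0.150.
Precision τ = 1/σ² = 1/0.179² = 31.2.

μ = 0.150, τ = 31.2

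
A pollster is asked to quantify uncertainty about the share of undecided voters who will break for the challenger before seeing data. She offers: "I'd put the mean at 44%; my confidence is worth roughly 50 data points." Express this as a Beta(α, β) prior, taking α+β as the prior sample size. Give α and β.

Under the effective-sample-size interpretation, Beta(α, β) has prior mean α/(α+β) and prior sample size α+β.
So α+β = 50 and α/(α+β) = 0.44, giving α = 0.44·50 = 22 and β = 50 − 22 = 28.

α = 22, β = 28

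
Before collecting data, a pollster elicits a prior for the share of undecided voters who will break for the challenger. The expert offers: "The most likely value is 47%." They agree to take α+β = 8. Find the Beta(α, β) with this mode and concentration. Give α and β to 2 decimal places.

For α,β > 1 the Beta mode is (α−1)/(α+β−2). With α+β = 8, the mode is (α−1)/6.
Set (α−1)/6 = 0.47 → α = 1 + 0.47·6 = 3.82.
β = 8 − α = 4.18.

α = 3.82, β = 4.18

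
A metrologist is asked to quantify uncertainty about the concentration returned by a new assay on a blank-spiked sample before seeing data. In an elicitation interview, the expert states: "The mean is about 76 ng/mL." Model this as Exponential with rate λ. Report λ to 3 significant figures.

Exponential mean = 1/λ, so λ = 1/76.0 = 0.0132.

λ ≈ 0.0132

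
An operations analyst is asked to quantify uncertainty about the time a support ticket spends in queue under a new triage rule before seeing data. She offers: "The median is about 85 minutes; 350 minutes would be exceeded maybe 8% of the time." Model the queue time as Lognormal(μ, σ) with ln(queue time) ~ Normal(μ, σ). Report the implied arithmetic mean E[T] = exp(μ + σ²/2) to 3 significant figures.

If T ~ Lognormal(μ,σ) then ln T ~ Normal(μ,σ), so the p-quantile of ln T is μ + z_p·σ.
ln(85) = 4.443 and ln(350) = 5.858; z_{0.5} = 0, z_{0.92} = 1.405.
σ = (5.858 − 4.443)/(1.405 − (0)) = 1.007.
μ = 4.443 − (0)·1.007 = 4.443.
E[T] = exp(μ + σ²/2) = exp(4.443 + 0.5073) = 141 minutes.

E[T] ≈ 141 minutes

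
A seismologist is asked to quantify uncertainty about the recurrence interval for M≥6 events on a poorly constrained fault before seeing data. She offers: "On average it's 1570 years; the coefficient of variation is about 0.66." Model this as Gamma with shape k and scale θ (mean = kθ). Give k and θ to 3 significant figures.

For Gamma(k, scale θ): mean = kθ, variance = kθ², so CV = 1/√k.
CV = 0.66, hence k = 1/CV² = 2.3.
Then θ = mean/k = 1570/2.3 = 684.

k ≈ 2.3, θ ≈ 684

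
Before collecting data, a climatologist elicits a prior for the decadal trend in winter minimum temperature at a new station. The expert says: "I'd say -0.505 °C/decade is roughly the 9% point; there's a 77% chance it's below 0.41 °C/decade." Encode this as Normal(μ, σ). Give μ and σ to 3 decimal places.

For Normal(μ,σ), the p-quantile is μ + z_p·σ. Here z_{0.09} = -1.341, z_{0.77} = 0.7388.
So -0.505 = μ − 1.341σ and 0.41 = μ + 0.7388σ.
Subtracting: σ = (0.41 − -0.505)/(0.7388 − (-1.341)) = 0.440.
Then μ = -0.505 − (-1.341)·0.440 = 0.085.

μ = 0.085, σ = 0.440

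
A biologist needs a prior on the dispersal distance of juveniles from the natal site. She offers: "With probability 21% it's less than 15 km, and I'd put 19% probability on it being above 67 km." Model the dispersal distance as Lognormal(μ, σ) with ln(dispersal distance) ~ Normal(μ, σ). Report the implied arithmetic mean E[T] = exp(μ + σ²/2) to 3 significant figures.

If T ~ Lognormal(μ,σ) then ln T ~ Normal(μ,σ), so the p-quantile of ln T is μ + z_p·σ.
ln(15) = 2.708 and ln(67) = 4.205; z_{0.21} = -0.8064, z_{0.81} = 0.8779.
σ = (4.205 − 2.708)/(0.8779 − (-0.8064)) = 0.889.
μ = 2.708 − (-0.8064)·0.889 = 3.425.
E[T] = exp(μ + σ²/2) = exp(3.425 + 0.3948) = 45.6 km.

E[T] ≈ 45.6 km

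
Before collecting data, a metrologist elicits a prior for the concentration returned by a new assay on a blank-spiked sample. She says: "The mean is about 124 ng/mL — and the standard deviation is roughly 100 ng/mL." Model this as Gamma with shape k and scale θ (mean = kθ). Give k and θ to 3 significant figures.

For Gamma(k, scale θ): mean = kθ, variance = kθ², so CV = 1/√k.
CV = SD/mean = 100/124 = 0.8065, hence k = 1/CV² = 1.54.
Then θ = mean/k = 124/1.54 = 80.6.

k ≈ 1.54, θ ≈ 80.6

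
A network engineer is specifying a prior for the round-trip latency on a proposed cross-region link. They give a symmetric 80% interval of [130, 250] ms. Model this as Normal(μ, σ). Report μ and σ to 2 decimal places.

A symmetric 80% interval runs μ ± z·σ with z = 1.282.
Half-width = 60, so σ = 60/1.282 = 46.82.
μ is the interval midpoint, 190.00.

μ = 190.00, σ = 46.82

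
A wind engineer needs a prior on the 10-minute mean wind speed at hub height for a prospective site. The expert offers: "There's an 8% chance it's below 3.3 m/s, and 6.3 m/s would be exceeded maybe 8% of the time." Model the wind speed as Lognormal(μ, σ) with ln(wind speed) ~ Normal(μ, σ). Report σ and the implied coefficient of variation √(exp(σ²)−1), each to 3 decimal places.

If T ~ Lognormal(μ,σ) then ln T ~ Normal(μ,σ), so the p-quantile of ln T is μ + z_p·σ.
ln(3.3) = 1.194 and ln(6.3) = 1.841; z_{0.08} = -1.405, z_{0.92} = 1.405.
σ = (1.841 − 1.194)/(1.405 − (-1.405)) = 0.230.
μ = 1.194 − (-1.405)·0.230 = 1.517.
CV = √(exp(σ²)−1) = √(exp(0.0529)−1) = 0.233.

σ ≈ 0.230, CV ≈ 0.233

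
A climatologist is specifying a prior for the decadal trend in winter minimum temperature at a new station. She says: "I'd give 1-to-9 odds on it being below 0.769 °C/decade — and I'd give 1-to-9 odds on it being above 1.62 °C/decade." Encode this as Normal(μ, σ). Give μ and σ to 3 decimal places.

The p-quantile of Normal(μ,σ) is μ + z_p·σ, with z_{0.1} = -1.282 and z_{0.9} = 1.282.
Eliminate σ: μ = (z₂·x₁ − z₁·x₂)/(z₂ − z₁) = (1.282·0.769 − (-1.282)·1.62)/2.563 = 1.195.
Then σ = (x₂ − x₁)/(z₂ − z₁) = (1.62 − 0.769)/2.563 = 0.332.

μ = 1.195, σ = 0.332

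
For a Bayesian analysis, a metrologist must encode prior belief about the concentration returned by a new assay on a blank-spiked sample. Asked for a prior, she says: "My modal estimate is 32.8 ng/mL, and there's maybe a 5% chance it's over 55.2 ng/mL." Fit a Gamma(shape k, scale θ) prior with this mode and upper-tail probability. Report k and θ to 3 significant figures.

Gamma(k,θ) with k>1 has mode (k−1)θ, so θ = 32.8/(k−1).
Need P(X < 55.2) = 0.95 with θ tied to k this way. Start at k = 2, θ = 32.8: P(X<55.2) ≈ 0.501.
Too low — raise k to concentrate. Iterating converges to k ≈ 11.3.
Then θ = 32.8/(11.3−1) ≈ 3.18.

k ≈ 11.3, θ ≈ 3.18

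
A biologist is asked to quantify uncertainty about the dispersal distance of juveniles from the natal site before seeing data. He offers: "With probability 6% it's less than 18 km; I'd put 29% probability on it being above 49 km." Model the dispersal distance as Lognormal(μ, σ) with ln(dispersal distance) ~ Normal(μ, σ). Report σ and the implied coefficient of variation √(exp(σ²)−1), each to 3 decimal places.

σ ≈ 0.475, CV ≈ 0.503

If T ~ Lognormal(μ,σ) then ln T ~ Normal(μ,σ), so the p-quantile of ln T is μ + z_p·σ.
ln(18) = 2.89 and ln(49) = 3.892; z_{0.06} = -1.555, z_{0.71} = 0.5534.
σ = (3.892 − 2.89)/(0.5534 − (-1.555)) = 0.475.
μ = 2.89 − (-1.555)·0.475 = 3.629.
CV = √(exp(σ²)−1) = √(exp(0.2257)−1) = 0.503.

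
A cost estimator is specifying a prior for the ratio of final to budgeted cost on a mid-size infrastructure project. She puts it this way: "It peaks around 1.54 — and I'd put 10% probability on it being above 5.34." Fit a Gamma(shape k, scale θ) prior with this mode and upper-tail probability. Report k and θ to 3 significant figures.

k ≈ 2.21, θ ≈ 1.27

Gamma(k,θ) with k>1 has mode (k−1)θ, so θ = 1.54/(k−1).
Need P(X < 5.34) = 0.9 with θ tied to k this way. Start at k = 2, θ = 1.54: P(X<5.34) ≈ 0.861.
Too low — raise k to concentrate. Iterating converges to k ≈ 2.21.
Then θ = 1.54/(2.21−1) ≈ 1.27.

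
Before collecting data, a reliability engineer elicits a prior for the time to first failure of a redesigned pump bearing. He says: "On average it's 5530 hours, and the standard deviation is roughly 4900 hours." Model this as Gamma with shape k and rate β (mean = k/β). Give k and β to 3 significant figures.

For Gamma(k, rate β): mean = k/β, variance = k/β², so CV = 1/√k.
CV = SD/mean = 4900/5530 = 0.8861, hence k = 1/CV² = 1.27.
Then β = k/mean = 1.27/5530 = 0.00023.

k ≈ 1.27, β ≈ 0.00023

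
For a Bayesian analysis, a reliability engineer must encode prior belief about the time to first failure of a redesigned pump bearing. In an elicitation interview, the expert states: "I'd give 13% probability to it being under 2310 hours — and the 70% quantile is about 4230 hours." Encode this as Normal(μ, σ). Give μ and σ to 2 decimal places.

The p-quantile of Normal(μ,σ) is μ + z_p·σ, with z_{0.13} = -1.126 and z_{0.7} = 0.5244.
Eliminate σ: μ = (z₂·x₁ − z₁·x₂)/(z₂ − z₁) = (0.5244·2310 − (-1.126)·4230)/1.651 = 3620.08.
Then σ = (x₂ − x₁)/(z₂ − z₁) = (4230 − 2310)/1.651 = 1163.08.

μ = 3620.08, σ = 1163.08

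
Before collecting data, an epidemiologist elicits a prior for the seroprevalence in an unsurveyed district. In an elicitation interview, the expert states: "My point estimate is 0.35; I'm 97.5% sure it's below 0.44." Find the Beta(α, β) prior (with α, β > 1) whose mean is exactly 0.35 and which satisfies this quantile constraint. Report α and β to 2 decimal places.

With mean 0.35 fixed, write α = 0.35s, β = 0.65s where s = α+β.
Need P(θ < 0.44) = 0.975 under Beta(0.35s, 0.65s). Normal approximation: (q−m)/√(m(1−m)/s) ≈ z_{0.975} = 1.96, so s ≈ 0.35·0.65·(1.96)²/(0.44−0.35)² = 107.9.
At s = 107.9: P(θ<0.44) ≈ 0.972. Adjusting to match 0.975 gives s ≈ 112.70.
So α = 0.35·112.70 ≈ 39.44, β = 0.65·112.70 ≈ 73.25.

α ≈ 39.44, β ≈ 73.25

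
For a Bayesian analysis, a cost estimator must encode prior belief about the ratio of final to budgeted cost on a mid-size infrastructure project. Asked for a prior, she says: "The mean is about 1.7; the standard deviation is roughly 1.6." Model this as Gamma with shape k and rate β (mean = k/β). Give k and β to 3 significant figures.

For Gamma(k, rate β): mean = k/β, variance = k/β², so CV = 1/√k.
CV = SD/mean = 1.6/1.7 = 0.9412, hence k = 1/CV² = 1.13.
Then β = k/mean = 1.13/1.7 = 0.664.

k ≈ 1.13, β ≈ 0.664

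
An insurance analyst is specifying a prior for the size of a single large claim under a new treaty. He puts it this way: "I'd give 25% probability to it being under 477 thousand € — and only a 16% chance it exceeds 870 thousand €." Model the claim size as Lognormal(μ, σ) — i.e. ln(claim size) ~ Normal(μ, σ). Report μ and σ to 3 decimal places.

If T ~ Lognormal(μ,σ) then ln T ~ Normal(μ,σ), so the p-quantile of ln T is μ + z_p·σ.
ln(477) = 6.168 and ln(870) = 6.768; z_{0.25} = -0.6745, z_{0.84} = 0.9945.
σ = (6.768 − 6.168)/(0.9945 − (-0.6745)) = 0.360.
μ = 6.168 − (-0.6745)·0.360 = 6.410.

μ ≈ 6.410, σ ≈ 0.360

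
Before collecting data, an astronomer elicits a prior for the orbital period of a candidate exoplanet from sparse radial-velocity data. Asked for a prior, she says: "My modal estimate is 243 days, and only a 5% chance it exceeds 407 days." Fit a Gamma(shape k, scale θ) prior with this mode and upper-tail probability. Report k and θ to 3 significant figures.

Gamma(k,θ) with k>1 has mode (k−1)θ, so θ = 243/(k−1).
Need P(X < 407) = 0.95 with θ tied to k this way. Start at k = 2, θ = 243: P(X<407) ≈ 0.499.
Too low — raise k to concentrate. Iterating converges to k ≈ 11.5.
Then θ = 243/(11.5−1) ≈ 23.1.

k ≈ 11.5, θ ≈ 23.1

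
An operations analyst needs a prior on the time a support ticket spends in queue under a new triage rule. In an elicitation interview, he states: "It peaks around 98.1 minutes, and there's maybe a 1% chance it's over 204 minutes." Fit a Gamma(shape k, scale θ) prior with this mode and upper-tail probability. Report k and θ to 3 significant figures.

k ≈ 10.1, θ ≈ 10.8

Gamma(k,θ) with k>1 has mode (k−1)θ, so θ = 98.1/(k−1).
Need P(X < 204) = 0.99 with θ tied to k this way. Start at k = 2, θ = 98.1: P(X<204) ≈ 0.615.
Too low — raise k to concentrate. Iterating converges to k ≈ 10.1.
Then θ = 98.1/(10.1−1) ≈ 10.8.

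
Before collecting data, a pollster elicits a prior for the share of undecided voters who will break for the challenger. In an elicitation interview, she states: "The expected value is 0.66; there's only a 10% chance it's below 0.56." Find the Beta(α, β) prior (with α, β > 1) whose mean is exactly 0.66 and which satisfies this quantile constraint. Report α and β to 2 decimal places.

α ≈ 24.95, β ≈ 12.86

With mean 0.66 fixed, write α = 0.66s, β = 0.34s where s = α+β.
Need P(θ < 0.56) = 0.1 under Beta(0.66s, 0.34s). Normal approximation: (q−m)/√(m(1−m)/s) ≈ z_{0.1} = -1.28, so s ≈ 0.66·0.34·(-1.28)²/(0.56−0.66)² = 36.9.
At s = 36.9: P(θ<0.56) ≈ 0.103. Adjusting to match 0.1 gives s ≈ 37.81.
So α = 0.66·37.81 ≈ 24.95, β = 0.34·37.81 ≈ 12.86.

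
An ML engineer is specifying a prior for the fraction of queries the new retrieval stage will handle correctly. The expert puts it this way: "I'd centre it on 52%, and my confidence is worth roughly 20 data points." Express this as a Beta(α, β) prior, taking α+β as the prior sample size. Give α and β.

Under the effective-sample-size interpretation, Beta(α, β) has prior mean α/(α+β) and prior sample size α+β.
So α+β = 20 and α/(α+β) = 0.52, giving α = 0.52·20 = 10.4 and β = 20 − 10.4 = 9.6.

α = 10.4, β = 9.6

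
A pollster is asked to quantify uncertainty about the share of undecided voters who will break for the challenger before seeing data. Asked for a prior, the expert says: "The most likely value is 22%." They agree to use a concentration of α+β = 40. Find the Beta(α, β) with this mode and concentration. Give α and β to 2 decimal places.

For α,β > 1 the Beta mode is (α−1)/(α+β−2). With α+β = 40, the mode is (α−1)/38.
Set (α−1)/38 = 0.22 → α = 1 + 0.22·38 = 9.36.
β = 40 − α = 30.64.

α = 9.36, β = 30.64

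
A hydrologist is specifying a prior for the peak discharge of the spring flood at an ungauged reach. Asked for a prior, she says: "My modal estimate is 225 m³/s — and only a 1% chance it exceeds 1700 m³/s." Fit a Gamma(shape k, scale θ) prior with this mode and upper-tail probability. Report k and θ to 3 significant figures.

Gamma(k,θ) with k>1 has mode (k−1)θ, so θ = 225/(k−1).
Need P(X < 1700) = 0.99 with θ tied to k this way. Start at k = 2, θ = 225: P(X<1700) ≈ 0.996.
Too high — lower k to spread out. Iterating converges to k ≈ 1.84.
Then θ = 225/(1.84−1) ≈ 268.

k ≈ 1.84, θ ≈ 268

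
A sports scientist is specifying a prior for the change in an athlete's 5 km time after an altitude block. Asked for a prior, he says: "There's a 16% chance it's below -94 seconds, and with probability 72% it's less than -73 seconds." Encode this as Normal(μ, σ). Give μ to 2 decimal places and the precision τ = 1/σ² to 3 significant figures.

The p-quantile of Normal(μ,σ) is μ + z_p·σ, with z_{0.16} = -0.9945 and z_{0.72} = 0.5828.
Eliminate σ: μ = (z₂·x₁ − z₁·x₂)/(z₂ − z₁) = (0.5828·-94 − (-0.9945)·-73)/1.577 = -80.76.
Then σ = (x₂ − x₁)/(z₂ − z₁) = (-73 − -94)/1.577 = 13.31.
Precision τ = 1/σ² = 1/13.31² = 0.00564.

μ = -80.76, τ = 0.00564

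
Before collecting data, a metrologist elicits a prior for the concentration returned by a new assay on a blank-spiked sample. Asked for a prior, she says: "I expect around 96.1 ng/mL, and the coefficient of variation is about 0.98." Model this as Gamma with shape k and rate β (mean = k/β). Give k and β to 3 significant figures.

For Gamma(k, rate β): mean = k/β, variance = k/β², so CV = 1/√k.
CV = 0.98, hence k = 1/CV² = 1.04.
Then β = k/mean = 1.04/96.1 = 0.0108.

k ≈ 1.04, β ≈ 0.0108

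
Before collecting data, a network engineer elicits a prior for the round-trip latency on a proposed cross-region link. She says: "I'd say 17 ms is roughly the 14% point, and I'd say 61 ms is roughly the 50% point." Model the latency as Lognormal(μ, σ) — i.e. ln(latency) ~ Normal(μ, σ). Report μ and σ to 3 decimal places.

μ ≈ 4.111, σ ≈ 1.183

If T ~ Lognormal(μ,σ) then ln T ~ Normal(μ,σ), so the p-quantile of ln T is μ + z_p·σ.
ln(17) = 2.833 and ln(61) = 4.111; z_{0.14} = -1.08, z_{0.5} = 0.
σ = (4.111 − 2.833)/(0 − (-1.08)) = 1.183.
μ = 2.833 − (-1.08)·1.183 = 4.111.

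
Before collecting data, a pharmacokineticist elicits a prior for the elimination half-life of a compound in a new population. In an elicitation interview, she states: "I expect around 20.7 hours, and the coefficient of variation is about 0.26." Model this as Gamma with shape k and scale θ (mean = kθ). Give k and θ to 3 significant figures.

k ≈ 14.8, θ ≈ 1.4

For Gamma(k, scale θ): mean = kθ, variance = kθ², so CV = 1/√k.
CV = 0.26, hence k = 1/CV² = 14.8.
Then θ = mean/k = 20.7/14.8 = 1.4.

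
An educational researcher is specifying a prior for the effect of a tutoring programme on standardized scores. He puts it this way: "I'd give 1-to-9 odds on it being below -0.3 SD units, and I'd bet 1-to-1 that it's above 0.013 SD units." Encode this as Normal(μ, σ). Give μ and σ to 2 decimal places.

For Normal(μ,σ), the p-quantile is μ + z_p·σ. Here z_{0.1} = -1.282, z_{0.5} = 0.
So -0.3 = μ − 1.282σ and 0.013 = μ + 0σ.
Subtracting: σ = (0.013 − -0.3)/(0 − (-1.282)) = 0.24.
Then μ = -0.3 − (-1.282)·0.24 = 0.01.

μ = 0.01, σ = 0.24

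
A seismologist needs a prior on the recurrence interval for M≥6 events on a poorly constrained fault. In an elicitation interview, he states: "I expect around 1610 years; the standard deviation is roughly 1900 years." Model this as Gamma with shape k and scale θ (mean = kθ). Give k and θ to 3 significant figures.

k ≈ 0.718, θ ≈ 2240

For Gamma(k, scale θ): mean = kθ, variance = kθ², so CV = 1/√k.
CV = SD/mean = 1900/1610 = 1.18, hence k = 1/CV² = 0.718.
Then θ = mean/k = 1610/0.718 = 2240.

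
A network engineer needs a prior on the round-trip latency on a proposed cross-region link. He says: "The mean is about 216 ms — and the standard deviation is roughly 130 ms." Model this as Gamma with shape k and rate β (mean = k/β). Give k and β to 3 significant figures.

k ≈ 2.76, β ≈ 0.0128

For Gamma(k, rate β): mean = k/β, variance = k/β², so CV = 1/√k.
CV = SD/mean = 130/216 = 0.6019, hence k = 1/CV² = 2.76.
Then β = k/mean = 2.76/216 = 0.0128.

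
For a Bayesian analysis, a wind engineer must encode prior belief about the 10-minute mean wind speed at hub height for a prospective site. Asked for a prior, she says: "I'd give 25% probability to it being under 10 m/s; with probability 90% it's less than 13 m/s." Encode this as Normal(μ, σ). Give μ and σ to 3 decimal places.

μ = 11.034, σ = 1.534

For Normal(μ,σ), the p-quantile is μ + z_p·σ. Here z_{0.25} = -0.6745, z_{0.9} = 1.282.
So 10 = μ − 0.6745σ and 13 = μ + 1.282σ.
Subtracting: σ = (13 − 10)/(1.282 − (-0.6745)) = 1.534.
Then μ = 10 − (-0.6745)·1.534 = 11.034.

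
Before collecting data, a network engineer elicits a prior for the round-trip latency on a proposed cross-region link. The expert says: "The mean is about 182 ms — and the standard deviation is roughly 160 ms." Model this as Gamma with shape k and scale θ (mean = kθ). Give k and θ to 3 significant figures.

For Gamma(k, scale θ): mean = kθ, variance = kθ², so CV = 1/√k.
CV = SD/mean = 160/182 = 0.8791, hence k = 1/CV² = 1.29.
Then θ = mean/k = 182/1.29 = 141.

k ≈ 1.29, θ ≈ 141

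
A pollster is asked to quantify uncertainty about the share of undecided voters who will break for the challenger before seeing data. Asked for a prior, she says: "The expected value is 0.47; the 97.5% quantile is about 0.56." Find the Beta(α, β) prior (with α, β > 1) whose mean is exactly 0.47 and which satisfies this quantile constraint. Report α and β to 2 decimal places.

With mean 0.47 fixed, write α = 0.47s, β = 0.53s where s = α+β.
Need P(θ < 0.56) = 0.975 under Beta(0.47s, 0.53s). Normal approximation: (q−m)/√(m(1−m)/s) ≈ z_{0.975} = 1.96, so s ≈ 0.47·0.53·(1.96)²/(0.56−0.47)² = 118.1.
At s = 118.1: P(θ<0.56) ≈ 0.975. Adjusting to match 0.975 gives s ≈ 117.98.
So α = 0.47·117.98 ≈ 55.45, β = 0.53·117.98 ≈ 62.53.

α ≈ 55.45, β ≈ 62.53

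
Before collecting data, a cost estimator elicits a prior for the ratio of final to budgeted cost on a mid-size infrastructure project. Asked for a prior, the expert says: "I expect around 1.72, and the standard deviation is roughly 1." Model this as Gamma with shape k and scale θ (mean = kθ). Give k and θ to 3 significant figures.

k ≈ 2.96, θ ≈ 0.581

For Gamma(k, scale θ): mean = kθ, variance = kθ², so CV = 1/√k.
CV = SD/mean = 1/1.72 = 0.5814, hence k = 1/CV² = 2.96.
Then θ = mean/k = 1.72/2.96 = 0.581.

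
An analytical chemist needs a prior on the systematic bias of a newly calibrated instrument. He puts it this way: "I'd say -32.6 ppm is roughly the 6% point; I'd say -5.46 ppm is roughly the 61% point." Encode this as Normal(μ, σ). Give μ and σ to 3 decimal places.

μ = -9.593, σ = 14.798

The p-quantile of Normal(μ,σ) is μ + z_p·σ, with z_{0.06} = -1.555 and z_{0.61} = 0.2793.
Eliminate σ: μ = (z₂·x₁ − z₁·x₂)/(z₂ − z₁) = (0.2793·-32.6 − (-1.555)·-5.46)/1.834 = -9.593.
Then σ = (x₂ − x₁)/(z₂ − z₁) = (-5.46 − -32.6)/1.834 = 14.798.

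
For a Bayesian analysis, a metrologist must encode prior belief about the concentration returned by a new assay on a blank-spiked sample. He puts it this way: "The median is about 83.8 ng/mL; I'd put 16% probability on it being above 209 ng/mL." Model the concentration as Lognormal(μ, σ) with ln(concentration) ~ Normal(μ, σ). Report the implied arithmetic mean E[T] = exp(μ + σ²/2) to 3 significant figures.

E[T] ≈ 128 ng/mL

If T ~ Lognormal(μ,σ) then ln T ~ Normal(μ,σ), so the p-quantile of ln T is μ + z_p·σ.
ln(83.8) = 4.428 and ln(209) = 5.342; z_{0.5} = 0, z_{0.84} = 0.9945.
σ = (5.342 − 4.428)/(0.9945 − (0)) = 0.919.
μ = 4.428 − (0)·0.919 = 4.428.
E[T] = exp(μ + σ²/2) = exp(4.428 + 0.4223) = 128 ng/mL.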